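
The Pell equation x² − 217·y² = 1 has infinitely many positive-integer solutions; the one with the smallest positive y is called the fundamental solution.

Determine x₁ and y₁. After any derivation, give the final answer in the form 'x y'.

3844063 260952

[14; 1,2,1,2,1,…,2,1,28] for √217; ℓ=16 ⇒ convergent index 15
k=0  a_k=14  p_k/q_k = 14/1
…
k=2  a_k=2  p_k/q_k = 44/3
k=3  a_k=1  p_k/q_k = 59/4
k=4  a_k=2  p_k/q_k = 162/11
…
k=6  a_k=1  p_k/q_k = 383/26
…
k=10  a_k=1  p_k/q_k = 154218/10469
…
k=12  a_k=2  p_k/q_k = 740980/50301
k=13  a_k=1  p_k/q_k = 1034361/70217
k=14  a_k=2  p_k/q_k = 2809702/190735
k=15  a_k=1  p_k/q_k = 3844063/260952
→ (3844063, 260952).  Check: 3844063²=14776820347969, 217·260952²=14776820347968, difference 1.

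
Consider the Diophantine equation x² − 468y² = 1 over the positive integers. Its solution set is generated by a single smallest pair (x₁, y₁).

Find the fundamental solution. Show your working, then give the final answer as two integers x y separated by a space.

649 30

√468 = [21; 1,1,1,2,1,1,1,42, …], period ℓ=8 (even) → k=7
i=0: a=21 ⇒ p=21, q=1
…
i=6: a=1 ⇒ p=411, q=19
i=7: a=1 ⇒ p=649, q=30
→ (649, 30).  Check: 649²=421201, 468·30²=421200, difference 1.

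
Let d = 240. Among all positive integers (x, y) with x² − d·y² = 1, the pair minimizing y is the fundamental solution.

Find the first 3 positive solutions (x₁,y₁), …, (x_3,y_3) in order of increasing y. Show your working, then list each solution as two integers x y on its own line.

31 2
1921 124
119071 7686

[15; 2,30] for √240; ℓ=2 ⇒ convergent index 1
step 0: (15, 1)  from 15·(1,0) + (0,1)
step 1: (31, 2)  from 2·(15,1) + (1,0)
fundamental: x₁=31, y₁=2  (since 961 − 240·4 = 1)
(31+2√240)^2 = 1921 + 124√240
(31+2√240)^3 = 119071 + 7686√240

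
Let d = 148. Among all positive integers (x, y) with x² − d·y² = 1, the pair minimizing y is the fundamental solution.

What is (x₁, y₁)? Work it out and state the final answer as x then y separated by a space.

73 6

[12; 6,24] for √148; ℓ=2 ⇒ convergent index 1
a_0=12:  p_0=12·1+0=12,  q_0=12·0+1=1
a_1=6:  p_1=6·12+1=73,  q_1=6·1+0=6
→ (73, 6).  Check: 73²=5329, 148·6²=5328, difference 1.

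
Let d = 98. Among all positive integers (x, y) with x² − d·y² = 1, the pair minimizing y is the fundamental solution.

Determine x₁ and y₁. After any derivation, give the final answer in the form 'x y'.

[9; 1,8,1,18] for √98; ℓ=4 ⇒ convergent index 3
i=0: a=9 ⇒ p=9, q=1
…
i=2: a=8 ⇒ p=89, q=9
i=3: a=1 ⇒ p=99, q=10
(x₁, y₁) = (99, 10);  99² − 98·10² = 1 ✓

99 10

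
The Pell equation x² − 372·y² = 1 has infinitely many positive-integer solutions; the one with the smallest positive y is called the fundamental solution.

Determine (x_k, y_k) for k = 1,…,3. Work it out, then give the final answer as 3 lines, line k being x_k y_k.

[19; 3,2,12,2,3,38] for √372; ℓ=6 ⇒ convergent index 5
a_0=19:  p_0=19·1+0=19,  q_0=19·0+1=1
a_1=3:  p_1=3·19+1=58,  q_1=3·1+0=3
…
a_4=2:  p_4=2·1678+135=3491,  q_4=2·87+7=181
a_5=3:  p_5=3·3491+1678=12151,  q_5=3·181+87=630
fundamental: x₁=12151, y₁=630  (since 147646801 − 372·396900 = 1)
k=2:  x_2 = 12151·12151+372·630·630 = 295293601,  y_2 = 12151·630+630·12151 = 15310260
k=3:  x_3 = 12151·295293601+372·630·15310260 = 7176225079351,  y_3 = 12151·15310260+630·295293601 = 372069937890

12151 630
295293601 15310260
7176225079351 372069937890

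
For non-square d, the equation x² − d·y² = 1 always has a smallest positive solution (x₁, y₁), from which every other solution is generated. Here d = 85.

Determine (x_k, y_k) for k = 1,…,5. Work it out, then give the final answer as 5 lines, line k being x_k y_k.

√85 → a₀=9, period (4,1,1,4,18); ℓ=5 odd so k=9
k=0  a_k=9  p_k/q_k = 9/1
k=1  a_k=4  p_k/q_k = 37/4
k=2  a_k=1  p_k/q_k = 46/5
k=3  a_k=1  p_k/q_k = 83/9
k=4  a_k=4  p_k/q_k = 378/41
k=5  a_k=18  p_k/q_k = 6887/747
k=6  a_k=4  p_k/q_k = 27926/3029
k=7  a_k=1  p_k/q_k = 34813/3776
k=8  a_k=1  p_k/q_k = 62739/6805
k=9  a_k=4  p_k/q_k = 285769/30996
fundamental: x₁=285769, y₁=30996  (since 81663921361 − 85·960752016 = 1)
(285769+30996√85)^2 = 163327842721 + 17715391848√85
(285769+30996√85)^3 = 93348068572789129 + 10125019625991228√85
(285769+30996√85)^4 = 53351968415791425367681 + 5786833466982059076816√85
(285769+30996√85)^5 = 30492677324331251603220874249 + 3307395226041867061019271780√85

285769 30996
163327842721 17715391848
93348068572789129 10125019625991228
53351968415791425367681 5786833466982059076816
30492677324331251603220874249 3307395226041867061019271780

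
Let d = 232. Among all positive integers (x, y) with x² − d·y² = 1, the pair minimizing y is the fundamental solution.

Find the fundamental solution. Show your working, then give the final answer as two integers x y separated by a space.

19603 1287

d=232: √d = [15; 4,3,7,3,4,30] (ℓ=6, even), read p_5/q_5
step 0: (15, 1)  from 15·(1,0) + (0,1)
…
step 4: (4539, 298)  from 3·(1447,95) + (198,13)
step 5: (19603, 1287)  from 4·(4539,298) + (1447,95)
→ (19603, 1287).  Check: 19603²=384277609, 232·1287²=384277608, difference 1.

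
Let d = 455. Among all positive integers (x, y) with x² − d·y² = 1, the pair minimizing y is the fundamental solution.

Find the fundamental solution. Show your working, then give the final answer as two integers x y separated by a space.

64 3

√455 = [21; 3,42, …], period ℓ=2 (even) → k=1
i=0: a=21 ⇒ p=21, q=1
i=1: a=3 ⇒ p=64, q=3
→ (64, 3).  Check: 64²=4096, 455·3²=4095, difference 1.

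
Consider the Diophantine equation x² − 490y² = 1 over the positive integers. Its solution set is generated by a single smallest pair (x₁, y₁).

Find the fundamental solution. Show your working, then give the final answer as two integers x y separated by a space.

√490 → a₀=22, period (7,2,1,4,4,4,1,2,7,44); ℓ=10 even so k=9
a_0=22:  p_0=22·1+0=22,  q_0=22·0+1=1
…
a_2=2:  p_2=2·155+22=332,  q_2=2·7+1=15
a_3=1:  p_3=1·332+155=487,  q_3=1·15+7=22
a_4=4:  p_4=4·487+332=2280,  q_4=4·22+15=103
a_5=4:  p_5=4·2280+487=9607,  q_5=4·103+22=434
…
a_8=2:  p_8=2·50315+40708=141338,  q_8=2·2273+1839=6385
a_9=7:  p_9=7·141338+50315=1039681,  q_9=7·6385+2273=46968
fundamental: x₁=1039681, y₁=46968  (since 1080936581761 − 490·2205993024 = 1)

1039681 46968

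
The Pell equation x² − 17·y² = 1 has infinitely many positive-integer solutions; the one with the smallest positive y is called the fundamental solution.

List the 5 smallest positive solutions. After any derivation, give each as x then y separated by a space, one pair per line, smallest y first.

33 8
2177 528
143649 34840
9478657 2298912
625447713 151693352

√17 → a₀=4, period (8); ℓ=1 odd so k=1
i=0: a=4 ⇒ p=4, q=1
i=1: a=8 ⇒ p=33, q=8
fundamental: x₁=33, y₁=8  (since 1089 − 17·64 = 1)
k=2:  x_2 = 33·33+17·8·8 = 2177,  y_2 = 33·8+8·33 = 528
k=3:  x_3 = 33·2177+17·8·528 = 143649,  y_3 = 33·528+8·2177 = 34840
k=4:  x_4 = 33·143649+17·8·34840 = 9478657,  y_4 = 33·34840+8·143649 = 2298912
k=5:  x_5 = 33·9478657+17·8·2298912 = 625447713,  y_5 = 33·2298912+8·9478657 = 151693352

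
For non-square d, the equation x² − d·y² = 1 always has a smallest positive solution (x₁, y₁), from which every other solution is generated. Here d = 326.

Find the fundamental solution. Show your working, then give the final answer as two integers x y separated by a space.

√326 → a₀=18, period (18,36); ℓ=2 even so k=1
step 0: (18, 1)  from 18·(1,0) + (0,1)
step 1: (325, 18)  from 18·(18,1) + (1,0)
(x₁, y₁) = (325, 18);  325² − 326·18² = 1 ✓

325 18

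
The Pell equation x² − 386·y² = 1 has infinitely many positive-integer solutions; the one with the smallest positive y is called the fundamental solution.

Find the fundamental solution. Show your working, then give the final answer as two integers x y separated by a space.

111555 5678

√386 = [19; 1,1,1,4,1,18,1,4,1,1,1,38, …], period ℓ=12 (even) → k=11
k=0  a_k=19  p_k/q_k = 19/1
k=1  a_k=1  p_k/q_k = 20/1
k=2  a_k=1  p_k/q_k = 39/2
…
k=4  a_k=4  p_k/q_k = 275/14
k=5  a_k=1  p_k/q_k = 334/17
k=6  a_k=18  p_k/q_k = 6287/320
k=7  a_k=1  p_k/q_k = 6621/337
k=8  a_k=4  p_k/q_k = 32771/1668
k=9  a_k=1  p_k/q_k = 39392/2005
k=10  a_k=1  p_k/q_k = 72163/3673
k=11  a_k=1  p_k/q_k = 111555/5678
fundamental: x₁=111555, y₁=5678  (since 12444518025 − 386·32239684 = 1)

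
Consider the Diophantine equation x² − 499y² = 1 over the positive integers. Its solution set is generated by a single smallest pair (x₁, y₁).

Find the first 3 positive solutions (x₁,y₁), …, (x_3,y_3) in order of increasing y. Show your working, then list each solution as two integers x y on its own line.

4490 201
40320199 1804980
362075382530 16208720199

[22; 2,1,21,1,2,44] for √499; ℓ=6 ⇒ convergent index 5
k=0  a_k=22  p_k/q_k = 22/1
…
k=2  a_k=1  p_k/q_k = 67/3
…
k=4  a_k=1  p_k/q_k = 1519/68
k=5  a_k=2  p_k/q_k = 4490/201
→ (4490, 201).  Check: 4490²=20160100, 499·201²=20160099, difference 1.
n=2: (4490,201)∘(4490,201) = (4490·4490+499·201·201, 4490·201+201·4490) = (40320199,1804980)
n=3: (40320199,1804980)∘(4490,201) = (4490·40320199+499·201·1804980, 4490·1804980+201·40320199) = (362075382530,16208720199)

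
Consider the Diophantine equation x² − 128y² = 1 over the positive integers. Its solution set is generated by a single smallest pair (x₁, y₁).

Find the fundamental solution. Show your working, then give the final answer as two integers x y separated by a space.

[11; 3,5,3,22] for √128; ℓ=4 ⇒ convergent index 3
k=0  a_k=11  p_k/q_k = 11/1
…
k=2  a_k=5  p_k/q_k = 181/16
k=3  a_k=3  p_k/q_k = 577/51
→ (577, 51).  Check: 577²=332929, 128·51²=332928, difference 1.

577 51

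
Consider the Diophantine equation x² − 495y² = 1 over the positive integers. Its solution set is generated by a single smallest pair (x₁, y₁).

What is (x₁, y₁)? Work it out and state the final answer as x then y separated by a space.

√495 → a₀=22, period (4,44); ℓ=2 even so k=1
i=0: a=22 ⇒ p=22, q=1
i=1: a=4 ⇒ p=89, q=4
(x₁, y₁) = (89, 4);  89² − 495·4² = 1 ✓

89 4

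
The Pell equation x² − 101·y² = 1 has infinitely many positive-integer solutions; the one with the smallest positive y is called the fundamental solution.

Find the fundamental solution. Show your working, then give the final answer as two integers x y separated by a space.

d=101: √d = [10; 20] (ℓ=1, odd), read p_1/q_1
k=0  a_k=10  p_k/q_k = 10/1
k=1  a_k=20  p_k/q_k = 201/20
fundamental: x₁=201, y₁=20  (since 40401 − 101·400 = 1)

201 20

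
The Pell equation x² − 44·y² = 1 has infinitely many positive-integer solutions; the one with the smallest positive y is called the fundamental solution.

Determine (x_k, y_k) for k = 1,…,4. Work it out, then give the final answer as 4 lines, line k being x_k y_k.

√44 = [6; 1,1,1,2,1,1,1,12, …], period ℓ=8 (even) → k=7
step 0: (6, 1)  from 6·(1,0) + (0,1)
step 1: (7, 1)  from 1·(6,1) + (1,0)
step 2: (13, 2)  from 1·(7,1) + (6,1)
step 3: (20, 3)  from 1·(13,2) + (7,1)
step 4: (53, 8)  from 2·(20,3) + (13,2)
step 5: (73, 11)  from 1·(53,8) + (20,3)
step 6: (126, 19)  from 1·(73,11) + (53,8)
step 7: (199, 30)  from 1·(126,19) + (73,11)
(x₁, y₁) = (199, 30);  199² − 44·30² = 1 ✓
k=2:  x_2 = 199·199+44·30·30 = 79201,  y_2 = 199·30+30·199 = 11940
k=3:  x_3 = 199·79201+44·30·11940 = 31521799,  y_3 = 199·11940+30·79201 = 4752090
k=4:  x_4 = 199·31521799+44·30·4752090 = 12545596801,  y_4 = 199·4752090+30·31521799 = 1891319880

199 30
79201 11940
31521799 4752090
12545596801 1891319880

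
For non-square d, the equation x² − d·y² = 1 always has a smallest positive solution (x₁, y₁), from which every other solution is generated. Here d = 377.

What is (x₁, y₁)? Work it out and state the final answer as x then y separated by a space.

233 12

d=377: √d = [19; 2,2,2,38] (ℓ=4, even), read p_3/q_3
step 0: (19, 1)  from 19·(1,0) + (0,1)
step 1: (39, 2)  from 2·(19,1) + (1,0)
step 2: (97, 5)  from 2·(39,2) + (19,1)
step 3: (233, 12)  from 2·(97,5) + (39,2)
(x₁, y₁) = (233, 12);  233² − 377·12² = 1 ✓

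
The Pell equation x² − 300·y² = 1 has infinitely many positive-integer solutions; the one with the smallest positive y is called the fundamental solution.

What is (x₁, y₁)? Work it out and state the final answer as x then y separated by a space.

1351 78

√300 = [17; 3,8,3,34, …], period ℓ=4 (even) → k=3
i=0: a=17 ⇒ p=17, q=1
i=1: a=3 ⇒ p=52, q=3
i=2: a=8 ⇒ p=433, q=25
i=3: a=3 ⇒ p=1351, q=78
(x₁, y₁) = (1351, 78);  1351² − 300·78² = 1 ✓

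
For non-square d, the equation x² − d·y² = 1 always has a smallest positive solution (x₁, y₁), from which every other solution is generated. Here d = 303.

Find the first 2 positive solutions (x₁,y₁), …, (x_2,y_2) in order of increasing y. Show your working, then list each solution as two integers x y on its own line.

2524 145
12741151 731960

√303 → a₀=17, period (2,2,5,2,2,34); ℓ=6 even so k=5
i=0: a=17 ⇒ p=17, q=1
i=1: a=2 ⇒ p=35, q=2
i=2: a=2 ⇒ p=87, q=5
i=3: a=5 ⇒ p=470, q=27
i=4: a=2 ⇒ p=1027, q=59
i=5: a=2 ⇒ p=2524, q=145
→ (2524, 145).  Check: 2524²=6370576, 303·145²=6370575, difference 1.
(2524+145√303)^2 = 12741151 + 731960√303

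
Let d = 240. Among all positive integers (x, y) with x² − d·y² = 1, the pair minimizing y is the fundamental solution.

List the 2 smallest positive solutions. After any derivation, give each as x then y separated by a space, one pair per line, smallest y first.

31 2
1921 124

d=240: √d = [15; 2,30] (ℓ=2, even), read p_1/q_1
k=0  a_k=15  p_k/q_k = 15/1
k=1  a_k=2  p_k/q_k = 31/2
(x₁, y₁) = (31, 2);  31² − 240·2² = 1 ✓
k=2:  x_2 = 31·31+240·2·2 = 1921,  y_2 = 31·2+2·31 = 124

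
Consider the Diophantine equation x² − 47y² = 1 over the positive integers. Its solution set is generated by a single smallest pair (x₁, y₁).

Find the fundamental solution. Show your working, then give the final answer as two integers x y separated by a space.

48 7

√47 → a₀=6, period (1,5,1,12); ℓ=4 even so k=3
a_0=6:  p_0=6·1+0=6,  q_0=6·0+1=1
a_1=1:  p_1=1·6+1=7,  q_1=1·1+0=1
a_2=5:  p_2=5·7+6=41,  q_2=5·1+1=6
a_3=1:  p_3=1·41+7=48,  q_3=1·6+1=7
fundamental: x₁=48, y₁=7  (since 2304 − 47·49 = 1)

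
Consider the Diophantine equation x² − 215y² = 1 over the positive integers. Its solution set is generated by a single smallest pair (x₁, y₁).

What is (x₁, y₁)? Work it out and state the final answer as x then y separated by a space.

√215 = [14; 1,1,1,28, …], period ℓ=4 (even) → k=3
k=0  a_k=14  p_k/q_k = 14/1
k=1  a_k=1  p_k/q_k = 15/1
k=2  a_k=1  p_k/q_k = 29/2
k=3  a_k=1  p_k/q_k = 44/3
(x₁, y₁) = (44, 3);  44² − 215·3² = 1 ✓

44 3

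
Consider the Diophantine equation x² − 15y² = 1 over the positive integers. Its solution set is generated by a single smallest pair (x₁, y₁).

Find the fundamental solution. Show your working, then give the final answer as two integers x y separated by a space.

√15 = [3; 1,6, …], period ℓ=2 (even) → k=1
k=0  a_k=3  p_k/q_k = 3/1
k=1  a_k=1  p_k/q_k = 4/1
→ (4, 1).  Check: 4²=16, 15·1²=15, difference 1.

4 1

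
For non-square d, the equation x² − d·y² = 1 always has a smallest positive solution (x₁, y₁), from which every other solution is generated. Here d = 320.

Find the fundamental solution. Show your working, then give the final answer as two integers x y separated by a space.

√320 = [17; 1,7,1,34, …], period ℓ=4 (even) → k=3
k=0  a_k=17  p_k/q_k = 17/1
k=1  a_k=1  p_k/q_k = 18/1
k=2  a_k=7  p_k/q_k = 143/8
k=3  a_k=1  p_k/q_k = 161/9
(x₁, y₁) = (161, 9);  161² − 320·9² = 1 ✓

161 9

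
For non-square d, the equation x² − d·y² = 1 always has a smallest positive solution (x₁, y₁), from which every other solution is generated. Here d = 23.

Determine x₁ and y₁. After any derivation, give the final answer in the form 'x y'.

√23 = [4; 1,3,1,8, …], period ℓ=4 (even) → k=3
i=0: a=4 ⇒ p=4, q=1
…
i=2: a=3 ⇒ p=19, q=4
i=3: a=1 ⇒ p=24, q=5
fundamental: x₁=24, y₁=5  (since 576 − 23·25 = 1)

24 5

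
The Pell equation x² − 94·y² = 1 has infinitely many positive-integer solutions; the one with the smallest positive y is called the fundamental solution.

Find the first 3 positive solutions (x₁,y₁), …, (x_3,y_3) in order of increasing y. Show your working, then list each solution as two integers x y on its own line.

d=94: √d = [9; 1,2,3,1,1,…,2,1,18] (ℓ=16, even), read p_15/q_15
a_0=9:  p_0=9·1+0=9,  q_0=9·0+1=1
…
a_3=3:  p_3=3·29+10=97,  q_3=3·3+1=10
a_4=1:  p_4=1·97+29=126,  q_4=1·10+3=13
a_5=1:  p_5=1·126+97=223,  q_5=1·13+10=23
a_6=5:  p_6=5·223+126=1241,  q_6=5·23+13=128
a_7=1:  p_7=1·1241+223=1464,  q_7=1·128+23=151
…
a_11=1:  p_11=1·85038+14417=99455,  q_11=1·8771+1487=10258
a_12=1:  p_12=1·99455+85038=184493,  q_12=1·10258+8771=19029
…
a_14=2:  p_14=2·652934+184493=1490361,  q_14=2·67345+19029=153719
a_15=1:  p_15=1·1490361+652934=2143295,  q_15=1·153719+67345=221064
fundamental: x₁=2143295, y₁=221064  (since 4593713457025 − 94·48869292096 = 1)
k=2:  x_2 = 2143295·2143295+94·221064·221064 = 9187426914049,  y_2 = 2143295·221064+221064·2143295 = 947610731760
k=3:  x_3 = 2143295·9187426914049+94·221064·947610731760 = 39382732335491159615,  y_3 = 2143295·947610731760+221064·9187426914049 = 4062018686654877336

2143295 221064
9187426914049 947610731760
39382732335491159615 4062018686654877336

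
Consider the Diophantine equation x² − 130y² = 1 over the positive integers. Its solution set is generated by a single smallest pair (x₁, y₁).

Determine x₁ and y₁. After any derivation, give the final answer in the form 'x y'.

[11; 2,2,22] for √130; ℓ=3 ⇒ convergent index 5
step 0: (11, 1)  from 11·(1,0) + (0,1)
step 1: (23, 2)  from 2·(11,1) + (1,0)
step 2: (57, 5)  from 2·(23,2) + (11,1)
…
step 4: (2611, 229)  from 2·(1277,112) + (57,5)
step 5: (6499, 570)  from 2·(2611,229) + (1277,112)
(x₁, y₁) = (6499, 570);  6499² − 130·570² = 1 ✓

6499 570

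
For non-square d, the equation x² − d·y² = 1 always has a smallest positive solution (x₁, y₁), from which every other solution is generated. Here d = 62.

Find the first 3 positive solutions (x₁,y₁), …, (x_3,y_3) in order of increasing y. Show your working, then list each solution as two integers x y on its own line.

√62 = [7; 1,6,1,14, …], period ℓ=4 (even) → k=3
step 0: (7, 1)  from 7·(1,0) + (0,1)
…
step 2: (55, 7)  from 6·(8,1) + (7,1)
step 3: (63, 8)  from 1·(55,7) + (8,1)
fundamental: x₁=63, y₁=8  (since 3969 − 62·64 = 1)
k=2:  x_2 = 63·63+62·8·8 = 7937,  y_2 = 63·8+8·63 = 1008
k=3:  x_3 = 63·7937+62·8·1008 = 999999,  y_3 = 63·1008+8·7937 = 127000

63 8
7937 1008
999999 127000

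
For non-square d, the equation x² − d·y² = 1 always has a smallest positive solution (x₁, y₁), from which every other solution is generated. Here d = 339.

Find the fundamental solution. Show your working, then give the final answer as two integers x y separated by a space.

97970 5321

√339 → a₀=18, period (2,2,2,1,17,1,2,2,2,36); ℓ=10 even so k=9
step 0: (18, 1)  from 18·(1,0) + (0,1)
…
step 3: (221, 12)  from 2·(92,5) + (37,2)
step 4: (313, 17)  from 1·(221,12) + (92,5)
step 5: (5542, 301)  from 17·(313,17) + (221,12)
…
step 8: (40359, 2192)  from 2·(17252,937) + (5855,318)
step 9: (97970, 5321)  from 2·(40359,2192) + (17252,937)
(x₁, y₁) = (97970, 5321);  97970² − 339·5321² = 1 ✓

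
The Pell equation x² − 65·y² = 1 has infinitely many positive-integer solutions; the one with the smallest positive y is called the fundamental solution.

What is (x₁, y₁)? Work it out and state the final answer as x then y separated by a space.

d=65: √d = [8; 16] (ℓ=1, odd), read p_1/q_1
i=0: a=8 ⇒ p=8, q=1
i=1: a=16 ⇒ p=129, q=16
→ (129, 16).  Check: 129²=16641, 65·16²=16640, difference 1.

129 16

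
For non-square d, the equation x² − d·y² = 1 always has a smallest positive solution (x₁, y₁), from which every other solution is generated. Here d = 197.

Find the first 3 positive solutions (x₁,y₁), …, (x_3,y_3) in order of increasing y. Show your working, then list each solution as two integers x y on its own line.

393 28
308897 22008
242792649 17298260

d=197: √d = [14; 28] (ℓ=1, odd), read p_1/q_1
i=0: a=14 ⇒ p=14, q=1
i=1: a=28 ⇒ p=393, q=28
→ (393, 28).  Check: 393²=154449, 197·28²=154448, difference 1.
(x_2, y_2) = (393·393 + 197·28·28, 393·28 + 28·393) = (308897, 22008)
(x_3, y_3) = (393·308897 + 197·28·22008, 393·22008 + 28·308897) = (242792649, 17298260)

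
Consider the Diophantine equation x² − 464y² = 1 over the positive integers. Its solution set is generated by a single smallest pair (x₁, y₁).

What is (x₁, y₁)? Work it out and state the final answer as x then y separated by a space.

d=464: √d = [21; 1,1,5,1,1,1,5,1,1,42] (ℓ=10, even), read p_9/q_9
k=0  a_k=21  p_k/q_k = 21/1
…
k=2  a_k=1  p_k/q_k = 43/2
k=3  a_k=5  p_k/q_k = 237/11
k=4  a_k=1  p_k/q_k = 280/13
…
k=6  a_k=1  p_k/q_k = 797/37
…
k=8  a_k=1  p_k/q_k = 5299/246
k=9  a_k=1  p_k/q_k = 9801/455
fundamental: x₁=9801, y₁=455  (since 96059601 − 464·207025 = 1)

9801 455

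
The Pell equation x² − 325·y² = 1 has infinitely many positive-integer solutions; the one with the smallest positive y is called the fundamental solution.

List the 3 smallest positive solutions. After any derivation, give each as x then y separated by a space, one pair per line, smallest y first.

649 36
842401 46728
1093435849 60652908

√325 = [18; 36, …], period ℓ=1 (odd) → k=1
i=0: a=18 ⇒ p=18, q=1
i=1: a=36 ⇒ p=649, q=36
fundamental: x₁=649, y₁=36  (since 421201 − 325·1296 = 1)
k=2:  x_2 = 649·649+325·36·36 = 842401,  y_2 = 649·36+36·649 = 46728
k=3:  x_3 = 649·842401+325·36·46728 = 1093435849,  y_3 = 649·46728+36·842401 = 60652908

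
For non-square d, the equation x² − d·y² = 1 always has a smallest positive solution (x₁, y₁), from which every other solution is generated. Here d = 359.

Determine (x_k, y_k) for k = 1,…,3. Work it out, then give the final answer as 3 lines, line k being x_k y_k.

360 19
259199 13680
186622920 9849581

√359 → a₀=18, period (1,17,1,36); ℓ=4 even so k=3
step 0: (18, 1)  from 18·(1,0) + (0,1)
step 1: (19, 1)  from 1·(18,1) + (1,0)
step 2: (341, 18)  from 17·(19,1) + (18,1)
step 3: (360, 19)  from 1·(341,18) + (19,1)
→ (360, 19).  Check: 360²=129600, 359·19²=129599, difference 1.
(x_2, y_2) = (360·360 + 359·19·19, 360·19 + 19·360) = (259199, 13680)
(x_3, y_3) = (360·259199 + 359·19·13680, 360·13680 + 19·259199) = (186622920, 9849581)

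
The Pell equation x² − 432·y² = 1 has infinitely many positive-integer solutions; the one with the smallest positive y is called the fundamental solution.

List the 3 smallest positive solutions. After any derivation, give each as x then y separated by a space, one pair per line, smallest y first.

√432 = [20; 1,3,1,1,1,3,1,40, …], period ℓ=8 (even) → k=7
a_0=20:  p_0=20·1+0=20,  q_0=20·0+1=1
…
a_6=3:  p_6=3·291+187=1060,  q_6=3·14+9=51
a_7=1:  p_7=1·1060+291=1351,  q_7=1·51+14=65
→ (1351, 65).  Check: 1351²=1825201, 432·65²=1825200, difference 1.
k=2:  x_2 = 1351·1351+432·65·65 = 3650401,  y_2 = 1351·65+65·1351 = 175630
k=3:  x_3 = 1351·3650401+432·65·175630 = 9863382151,  y_3 = 1351·175630+65·3650401 = 474552195

1351 65
3650401 175630
9863382151 474552195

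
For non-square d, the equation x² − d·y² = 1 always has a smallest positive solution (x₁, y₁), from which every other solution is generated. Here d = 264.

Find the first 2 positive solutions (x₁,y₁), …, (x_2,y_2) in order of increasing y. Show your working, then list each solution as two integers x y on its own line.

[16; 4,32] for √264; ℓ=2 ⇒ convergent index 1
step 0: (16, 1)  from 16·(1,0) + (0,1)
step 1: (65, 4)  from 4·(16,1) + (1,0)
→ (65, 4).  Check: 65²=4225, 264·4²=4224, difference 1.
(65+4√264)^2 = 8449 + 520√264

65 4
8449 520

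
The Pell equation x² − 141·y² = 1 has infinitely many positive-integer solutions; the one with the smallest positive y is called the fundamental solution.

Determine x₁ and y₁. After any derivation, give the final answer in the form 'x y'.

95 8

d=141: √d = [11; 1,6,1,22] (ℓ=4, even), read p_3/q_3
a_0=11:  p_0=11·1+0=11,  q_0=11·0+1=1
a_1=1:  p_1=1·11+1=12,  q_1=1·1+0=1
a_2=6:  p_2=6·12+11=83,  q_2=6·1+1=7
a_3=1:  p_3=1·83+12=95,  q_3=1·7+1=8
fundamental: x₁=95, y₁=8  (since 9025 − 141·64 = 1)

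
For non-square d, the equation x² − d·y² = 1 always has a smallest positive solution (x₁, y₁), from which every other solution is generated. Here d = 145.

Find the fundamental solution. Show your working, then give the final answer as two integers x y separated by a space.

289 24

√145 = [12; 24, …], period ℓ=1 (odd) → k=1
i=0: a=12 ⇒ p=12, q=1
i=1: a=24 ⇒ p=289, q=24
→ (289, 24).  Check: 289²=83521, 145·24²=83520, difference 1.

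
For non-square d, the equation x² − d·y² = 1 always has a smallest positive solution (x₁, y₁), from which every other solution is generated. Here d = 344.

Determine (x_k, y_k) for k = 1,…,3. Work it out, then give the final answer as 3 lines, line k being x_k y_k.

10405 561
216528049 11674410
4505948689285 242944471539

√344 = [18; 1,1,4,1,3,1,4,1,1,36, …], period ℓ=10 (even) → k=9
step 0: (18, 1)  from 18·(1,0) + (0,1)
…
step 2: (37, 2)  from 1·(19,1) + (18,1)
step 3: (167, 9)  from 4·(37,2) + (19,1)
step 4: (204, 11)  from 1·(167,9) + (37,2)
…
step 7: (4711, 254)  from 4·(983,53) + (779,42)
step 8: (5694, 307)  from 1·(4711,254) + (983,53)
step 9: (10405, 561)  from 1·(5694,307) + (4711,254)
(x₁, y₁) = (10405, 561);  10405² − 344·561² = 1 ✓
n=2: (10405,561)∘(10405,561) = (10405·10405+344·561·561, 10405·561+561·10405) = (216528049,11674410)
n=3: (216528049,11674410)∘(10405,561) = (10405·216528049+344·561·11674410, 10405·11674410+561·216528049) = (4505948689285,242944471539)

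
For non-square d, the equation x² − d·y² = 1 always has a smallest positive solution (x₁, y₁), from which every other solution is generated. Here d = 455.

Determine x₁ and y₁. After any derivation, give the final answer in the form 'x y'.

d=455: √d = [21; 3,42] (ℓ=2, even), read p_1/q_1
step 0: (21, 1)  from 21·(1,0) + (0,1)
step 1: (64, 3)  from 3·(21,1) + (1,0)
(x₁, y₁) = (64, 3);  64² − 455·3² = 1 ✓

64 3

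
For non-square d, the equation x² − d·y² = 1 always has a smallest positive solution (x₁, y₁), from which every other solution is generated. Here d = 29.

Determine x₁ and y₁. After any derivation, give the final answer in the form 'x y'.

d=29: √d = [5; 2,1,1,2,10] (ℓ=5, odd), read p_9/q_9
step 0: (5, 1)  from 5·(1,0) + (0,1)
…
step 5: (727, 135)  from 10·(70,13) + (27,5)
…
step 7: (2251, 418)  from 1·(1524,283) + (727,135)
step 8: (3775, 701)  from 1·(2251,418) + (1524,283)
step 9: (9801, 1820)  from 2·(3775,701) + (2251,418)
→ (9801, 1820).  Check: 9801²=96059601, 29·1820²=96059600, difference 1.

9801 1820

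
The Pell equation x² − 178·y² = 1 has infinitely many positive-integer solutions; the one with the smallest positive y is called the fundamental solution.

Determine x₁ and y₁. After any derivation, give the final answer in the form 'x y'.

√178 → a₀=13, period (2,1,12,1,2,26); ℓ=6 even so k=5
step 0: (13, 1)  from 13·(1,0) + (0,1)
step 1: (27, 2)  from 2·(13,1) + (1,0)
…
step 4: (547, 41)  from 1·(507,38) + (40,3)
step 5: (1601, 120)  from 2·(547,41) + (507,38)
fundamental: x₁=1601, y₁=120  (since 2563201 − 178·14400 = 1)

1601 120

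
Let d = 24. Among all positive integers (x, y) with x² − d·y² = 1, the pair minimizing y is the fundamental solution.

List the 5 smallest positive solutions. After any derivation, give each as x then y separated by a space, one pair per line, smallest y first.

d=24: √d = [4; 1,8] (ℓ=2, even), read p_1/q_1
k=0  a_k=4  p_k/q_k = 4/1
k=1  a_k=1  p_k/q_k = 5/1
(x₁, y₁) = (5, 1);  5² − 24·1² = 1 ✓
(5+1√24)^2 = 49 + 10√24
(5+1√24)^3 = 485 + 99√24
(5+1√24)^4 = 4801 + 980√24
(5+1√24)^5 = 47525 + 9701√24

5 1
49 10
485 99
4801 980
47525 9701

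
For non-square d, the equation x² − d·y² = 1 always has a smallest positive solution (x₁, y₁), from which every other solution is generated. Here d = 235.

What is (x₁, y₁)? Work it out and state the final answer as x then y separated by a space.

[15; 3,30] for √235; ℓ=2 ⇒ convergent index 1
step 0: (15, 1)  from 15·(1,0) + (0,1)
step 1: (46, 3)  from 3·(15,1) + (1,0)
(x₁, y₁) = (46, 3);  46² − 235·3² = 1 ✓

46 3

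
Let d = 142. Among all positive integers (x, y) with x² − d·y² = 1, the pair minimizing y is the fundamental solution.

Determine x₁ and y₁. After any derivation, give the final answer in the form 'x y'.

[11; 1,10,1,22] for √142; ℓ=4 ⇒ convergent index 3
step 0: (11, 1)  from 11·(1,0) + (0,1)
step 1: (12, 1)  from 1·(11,1) + (1,0)
step 2: (131, 11)  from 10·(12,1) + (11,1)
step 3: (143, 12)  from 1·(131,11) + (12,1)
(x₁, y₁) = (143, 12);  143² − 142·12² = 1 ✓

143 12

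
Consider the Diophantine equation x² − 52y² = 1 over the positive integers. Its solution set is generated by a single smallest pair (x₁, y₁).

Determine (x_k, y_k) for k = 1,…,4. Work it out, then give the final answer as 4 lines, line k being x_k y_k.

√52 → a₀=7, period (4,1,2,1,4,14); ℓ=6 even so k=5
k=0  a_k=7  p_k/q_k = 7/1
k=1  a_k=4  p_k/q_k = 29/4
k=2  a_k=1  p_k/q_k = 36/5
…
k=4  a_k=1  p_k/q_k = 137/19
k=5  a_k=4  p_k/q_k = 649/90
→ (649, 90).  Check: 649²=421201, 52·90²=421200, difference 1.
k=2:  x_2 = 649·649+52·90·90 = 842401,  y_2 = 649·90+90·649 = 116820
k=3:  x_3 = 649·842401+52·90·116820 = 1093435849,  y_3 = 649·116820+90·842401 = 151632270
k=4:  x_4 = 649·1093435849+52·90·151632270 = 1419278889601,  y_4 = 649·151632270+90·1093435849 = 196818569640

649 90
842401 116820
1093435849 151632270
1419278889601 196818569640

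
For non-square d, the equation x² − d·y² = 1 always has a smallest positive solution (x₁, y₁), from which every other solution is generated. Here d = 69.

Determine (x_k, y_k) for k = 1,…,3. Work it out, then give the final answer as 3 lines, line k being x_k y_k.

d=69: √d = [8; 3,3,1,4,1,3,3,16] (ℓ=8, even), read p_7/q_7
k=0  a_k=8  p_k/q_k = 8/1
k=1  a_k=3  p_k/q_k = 25/3
…
k=3  a_k=1  p_k/q_k = 108/13
k=4  a_k=4  p_k/q_k = 515/62
k=5  a_k=1  p_k/q_k = 623/75
k=6  a_k=3  p_k/q_k = 2384/287
k=7  a_k=3  p_k/q_k = 7775/936
→ (7775, 936).  Check: 7775²=60450625, 69·936²=60450624, difference 1.
(x_2, y_2) = (7775·7775 + 69·936·936, 7775·936 + 936·7775) = (120901249, 14554800)
(x_3, y_3) = (7775·120901249 + 69·936·14554800, 7775·14554800 + 936·120901249) = (1880014414175, 226327139064)

7775 936
120901249 14554800
1880014414175 226327139064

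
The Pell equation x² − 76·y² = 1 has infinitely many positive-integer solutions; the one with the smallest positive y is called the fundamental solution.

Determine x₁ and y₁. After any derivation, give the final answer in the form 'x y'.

d=76: √d = [8; 1,2,1,1,5,4,5,1,1,2,1,16] (ℓ=12, even), read p_11/q_11
i=0: a=8 ⇒ p=8, q=1
…
i=2: a=2 ⇒ p=26, q=3
…
i=4: a=1 ⇒ p=61, q=7
i=5: a=5 ⇒ p=340, q=39
i=6: a=4 ⇒ p=1421, q=163
i=7: a=5 ⇒ p=7445, q=854
i=8: a=1 ⇒ p=8866, q=1017
i=9: a=1 ⇒ p=16311, q=1871
i=10: a=2 ⇒ p=41488, q=4759
i=11: a=1 ⇒ p=57799, q=6630
(x₁, y₁) = (57799, 6630);  57799² − 76·6630² = 1 ✓

57799 6630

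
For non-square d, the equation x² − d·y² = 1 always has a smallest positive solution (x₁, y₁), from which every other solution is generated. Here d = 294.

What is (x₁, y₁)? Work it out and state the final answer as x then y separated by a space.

√294 → a₀=17, period (6,1,4,1,6,34); ℓ=6 even so k=5
k=0  a_k=17  p_k/q_k = 17/1
…
k=4  a_k=1  p_k/q_k = 703/41
k=5  a_k=6  p_k/q_k = 4801/280
fundamental: x₁=4801, y₁=280  (since 23049601 − 294·78400 = 1)

4801 280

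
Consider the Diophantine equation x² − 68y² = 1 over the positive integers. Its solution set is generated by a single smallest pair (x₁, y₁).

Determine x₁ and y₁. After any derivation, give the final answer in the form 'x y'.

33 4

d=68: √d = [8; 4,16] (ℓ=2, even), read p_1/q_1
a_0=8:  p_0=8·1+0=8,  q_0=8·0+1=1
a_1=4:  p_1=4·8+1=33,  q_1=4·1+0=4
(x₁, y₁) = (33, 4);  33² − 68·4² = 1 ✓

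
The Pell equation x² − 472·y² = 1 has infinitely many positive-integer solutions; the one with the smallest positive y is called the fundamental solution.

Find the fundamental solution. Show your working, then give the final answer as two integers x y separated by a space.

306917 14127

√472 = [21; 1,2,1,1,1,…,2,1,42, …], period ℓ=14 (even) → k=13
step 0: (21, 1)  from 21·(1,0) + (0,1)
step 1: (22, 1)  from 1·(21,1) + (1,0)
step 2: (65, 3)  from 2·(22,1) + (21,1)
…
step 4: (152, 7)  from 1·(87,4) + (65,3)
step 5: (239, 11)  from 1·(152,7) + (87,4)
…
step 9: (30003, 1381)  from 1·(24224,1115) + (5779,266)
step 10: (54227, 2496)  from 1·(30003,1381) + (24224,1115)
step 11: (84230, 3877)  from 1·(54227,2496) + (30003,1381)
step 12: (222687, 10250)  from 2·(84230,3877) + (54227,2496)
step 13: (306917, 14127)  from 1·(222687,10250) + (84230,3877)
(x₁, y₁) = (306917, 14127);  306917² − 472·14127² = 1 ✓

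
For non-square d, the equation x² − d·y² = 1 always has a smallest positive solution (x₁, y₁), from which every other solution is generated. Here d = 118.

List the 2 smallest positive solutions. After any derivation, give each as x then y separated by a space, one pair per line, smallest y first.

[10; 1,6,3,2,10,2,3,6,1,20] for √118; ℓ=10 ⇒ convergent index 9
a_0=10:  p_0=10·1+0=10,  q_0=10·0+1=1
…
a_2=6:  p_2=6·11+10=76,  q_2=6·1+1=7
a_3=3:  p_3=3·76+11=239,  q_3=3·7+1=22
a_4=2:  p_4=2·239+76=554,  q_4=2·22+7=51
…
a_8=6:  p_8=6·42115+12112=264802,  q_8=6·3877+1115=24377
a_9=1:  p_9=1·264802+42115=306917,  q_9=1·24377+3877=28254
fundamental: x₁=306917, y₁=28254  (since 94198044889 − 118·798288516 = 1)
(x_2, y_2) = (306917·306917 + 118·28254·28254, 306917·28254 + 28254·306917) = (188396089777, 17343265836)

306917 28254
188396089777 17343265836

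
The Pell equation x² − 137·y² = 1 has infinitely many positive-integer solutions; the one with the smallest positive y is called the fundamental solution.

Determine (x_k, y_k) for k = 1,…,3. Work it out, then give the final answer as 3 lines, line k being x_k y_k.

√137 = [11; 1,2,2,1,1,2,2,1,22, …], period ℓ=9 (odd) → k=17
i=0: a=11 ⇒ p=11, q=1
…
i=2: a=2 ⇒ p=35, q=3
i=3: a=2 ⇒ p=82, q=7
…
i=5: a=1 ⇒ p=199, q=17
…
i=7: a=2 ⇒ p=1229, q=105
i=8: a=1 ⇒ p=1744, q=149
…
i=11: a=2 ⇒ p=122279, q=10447
…
i=16: a=2 ⇒ p=4286741, q=366241
i=17: a=1 ⇒ p=6083073, q=519712
fundamental: x₁=6083073, y₁=519712  (since 37003777123329 − 137·270100562944 = 1)
(x_2, y_2) = (6083073·6083073 + 137·519712·519712, 6083073·519712 + 519712·6083073) = (74007554246657, 6322892069952)
(x_3, y_3) = (6083073·74007554246657 + 137·519712·6322892069952, 6083073·6322892069952 + 519712·74007554246657) = (900386710067742990849, 76925228065277725280)

6083073 519712
74007554246657 6322892069952
900386710067742990849 76925228065277725280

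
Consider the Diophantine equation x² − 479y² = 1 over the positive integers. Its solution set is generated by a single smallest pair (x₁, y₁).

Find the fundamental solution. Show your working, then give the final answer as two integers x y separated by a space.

√479 = [21; 1,7,1,3,2,21,2,3,1,7,1,42, …], period ℓ=12 (even) → k=11
i=0: a=21 ⇒ p=21, q=1
i=1: a=1 ⇒ p=22, q=1
…
i=3: a=1 ⇒ p=197, q=9
…
i=6: a=21 ⇒ p=37075, q=1694
…
i=10: a=7 ⇒ p=2648849, q=121029
i=11: a=1 ⇒ p=2989440, q=136591
(x₁, y₁) = (2989440, 136591);  2989440² − 479·136591² = 1 ✓

2989440 136591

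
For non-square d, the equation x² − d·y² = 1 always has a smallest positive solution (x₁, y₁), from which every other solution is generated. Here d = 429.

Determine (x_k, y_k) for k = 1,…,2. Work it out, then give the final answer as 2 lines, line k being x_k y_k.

1524095 73584
4645731138049 224298012960

[20; 1,2,2,9,1,12,1,9,2,2,1,40] for √429; ℓ=12 ⇒ convergent index 11
k=0  a_k=20  p_k/q_k = 20/1
…
k=2  a_k=2  p_k/q_k = 62/3
k=3  a_k=2  p_k/q_k = 145/7
k=4  a_k=9  p_k/q_k = 1367/66
k=5  a_k=1  p_k/q_k = 1512/73
k=6  a_k=12  p_k/q_k = 19511/942
…
k=8  a_k=9  p_k/q_k = 208718/10077
k=9  a_k=2  p_k/q_k = 438459/21169
k=10  a_k=2  p_k/q_k = 1085636/52415
k=11  a_k=1  p_k/q_k = 1524095/73584
→ (1524095, 73584).  Check: 1524095²=2322865569025, 429·73584²=2322865569024, difference 1.
(1524095+73584√429)^2 = 4645731138049 + 224298012960√429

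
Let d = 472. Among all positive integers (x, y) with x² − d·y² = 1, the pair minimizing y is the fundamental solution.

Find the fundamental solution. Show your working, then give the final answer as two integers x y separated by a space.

√472 → a₀=21, period (1,2,1,1,1,…,2,1,42); ℓ=14 even so k=13
i=0: a=21 ⇒ p=21, q=1
i=1: a=1 ⇒ p=22, q=1
i=2: a=2 ⇒ p=65, q=3
i=3: a=1 ⇒ p=87, q=4
i=4: a=1 ⇒ p=152, q=7
…
i=6: a=4 ⇒ p=1108, q=51
…
i=8: a=4 ⇒ p=24224, q=1115
i=9: a=1 ⇒ p=30003, q=1381
…
i=12: a=2 ⇒ p=222687, q=10250
i=13: a=1 ⇒ p=306917, q=14127
→ (306917, 14127).  Check: 306917²=94198044889, 472·14127²=94198044888, difference 1.

306917 14127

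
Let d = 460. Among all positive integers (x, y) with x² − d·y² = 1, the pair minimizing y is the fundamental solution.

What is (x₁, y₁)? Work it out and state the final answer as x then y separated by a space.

2535751 118230

[21; 2,4,3,1,2,10,2,1,3,4,2,42] for √460; ℓ=12 ⇒ convergent index 11
i=0: a=21 ⇒ p=21, q=1
…
i=3: a=3 ⇒ p=622, q=29
i=4: a=1 ⇒ p=815, q=38
…
i=6: a=10 ⇒ p=23335, q=1088
i=7: a=2 ⇒ p=48922, q=2281
…
i=10: a=4 ⇒ p=1135029, q=52921
i=11: a=2 ⇒ p=2535751, q=118230
→ (2535751, 118230).  Check: 2535751²=6430033134001, 460·118230²=6430033134000, difference 1.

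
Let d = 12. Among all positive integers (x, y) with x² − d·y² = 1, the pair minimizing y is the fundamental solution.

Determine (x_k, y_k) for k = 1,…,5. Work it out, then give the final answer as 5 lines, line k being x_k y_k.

√12 → a₀=3, period (2,6); ℓ=2 even so k=1
k=0  a_k=3  p_k/q_k = 3/1
k=1  a_k=2  p_k/q_k = 7/2
→ (7, 2).  Check: 7²=49, 12·2²=48, difference 1.
(x_2, y_2) = (7·7 + 12·2·2, 7·2 + 2·7) = (97, 28)
(x_3, y_3) = (7·97 + 12·2·28, 7·28 + 2·97) = (1351, 390)
(x_4, y_4) = (7·1351 + 12·2·390, 7·390 + 2·1351) = (18817, 5432)
(x_5, y_5) = (7·18817 + 12·2·5432, 7·5432 + 2·18817) = (262087, 75658)

7 2
97 28
1351 390
18817 5432
262087 75658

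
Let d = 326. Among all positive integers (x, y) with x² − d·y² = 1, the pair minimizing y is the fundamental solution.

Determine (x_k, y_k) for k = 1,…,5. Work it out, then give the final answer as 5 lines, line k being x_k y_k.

325 18
211249 11700
137311525 7604982
89252280001 4943226600
58013844689125 3213089685018

[18; 18,36] for √326; ℓ=2 ⇒ convergent index 1
step 0: (18, 1)  from 18·(1,0) + (0,1)
step 1: (325, 18)  from 18·(18,1) + (1,0)
→ (325, 18).  Check: 325²=105625, 326·18²=105624, difference 1.
(325+18√326)^2 = 211249 + 11700√326
(325+18√326)^3 = 137311525 + 7604982√326
(325+18√326)^4 = 89252280001 + 4943226600√326
(325+18√326)^5 = 58013844689125 + 3213089685018√326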